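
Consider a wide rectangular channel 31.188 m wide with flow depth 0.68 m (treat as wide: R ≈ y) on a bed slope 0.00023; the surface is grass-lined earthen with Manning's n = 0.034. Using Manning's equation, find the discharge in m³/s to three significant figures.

7.32 m³/s

A = b·y = 31.188 × 0.68 = 21.21 m²
Wide channel: R ≈ y = 0.68 m
Q = (1/n)·A·R^(2/3)·S^(1/2) = (1/0.034) × 21.21 × 0.6800^(2/3) × 0.00023^(1/2) = 7.315 m³/s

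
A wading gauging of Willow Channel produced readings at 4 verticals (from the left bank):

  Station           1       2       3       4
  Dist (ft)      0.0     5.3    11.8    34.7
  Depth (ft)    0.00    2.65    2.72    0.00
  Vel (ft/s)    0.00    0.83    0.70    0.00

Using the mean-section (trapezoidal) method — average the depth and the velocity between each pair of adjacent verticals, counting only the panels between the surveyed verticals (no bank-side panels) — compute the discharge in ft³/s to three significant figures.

27.2 ft³/s

Panel 1-2: Δb = 5.3 ft, d̄ = (0.00+2.65)/2 = 1.325, v̄ = (0.00+0.83)/2 = 0.415 → q = 5.3×1.325×0.415 = 2.914 ft³/s
Panel 2-3: Δb = 6.5 ft, d̄ = (2.65+2.72)/2 = 2.685, v̄ = (0.83+0.70)/2 = 0.765 → q = 6.5×2.685×0.765 = 13.35 ft³/s
Panel 3-4: Δb = 22.9 ft, d̄ = (2.72+0.00)/2 = 1.36, v̄ = (0.70+0.00)/2 = 0.35 → q = 22.9×1.36×0.35 = 10.90 ft³/s
Q = Σ q = 27.17 ft³/s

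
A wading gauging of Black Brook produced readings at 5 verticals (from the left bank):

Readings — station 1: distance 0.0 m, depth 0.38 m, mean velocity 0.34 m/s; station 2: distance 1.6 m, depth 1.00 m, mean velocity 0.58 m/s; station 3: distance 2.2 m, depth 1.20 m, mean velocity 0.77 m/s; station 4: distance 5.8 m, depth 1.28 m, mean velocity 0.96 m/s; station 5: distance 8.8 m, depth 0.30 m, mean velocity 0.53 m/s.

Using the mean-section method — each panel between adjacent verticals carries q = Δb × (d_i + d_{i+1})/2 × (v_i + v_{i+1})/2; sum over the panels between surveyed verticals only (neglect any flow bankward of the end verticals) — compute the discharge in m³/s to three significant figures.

Panel 1-2: Δb = 1.6 m, d̄ = (0.38+1.00)/2 = 0.69, v̄ = (0.34+0.58)/2 = 0.46 → q = 1.6×0.69×0.46 = 0.5078 m³/s
Panel 2-3: Δb = 0.6 m, d̄ = (1.00+1.20)/2 = 1.1, v̄ = (0.58+0.77)/2 = 0.675 → q = 0.6×1.1×0.675 = 0.4455 m³/s
Panel 3-4: Δb = 3.6 m, d̄ = (1.20+1.28)/2 = 1.24, v̄ = (0.77+0.96)/2 = 0.865 → q = 3.6×1.24×0.865 = 3.861 m³/s
Panel 4-5: Δb = 3 m, d̄ = (1.28+0.30)/2 = 0.79, v̄ = (0.96+0.53)/2 = 0.745 → q = 3×0.79×0.745 = 1.766 m³/s
Q = Σ q = 6.580 m³/s

6.58 m³/s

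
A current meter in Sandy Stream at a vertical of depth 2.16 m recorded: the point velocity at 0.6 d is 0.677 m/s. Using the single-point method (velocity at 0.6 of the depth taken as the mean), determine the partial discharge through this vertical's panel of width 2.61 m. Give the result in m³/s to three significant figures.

v̄ = v₀.₆ = 0.677 m/s
q = v̄ × d × w = 0.6770 × 2.16 × 2.61 = 3.817 m³/s

3.82 m³/s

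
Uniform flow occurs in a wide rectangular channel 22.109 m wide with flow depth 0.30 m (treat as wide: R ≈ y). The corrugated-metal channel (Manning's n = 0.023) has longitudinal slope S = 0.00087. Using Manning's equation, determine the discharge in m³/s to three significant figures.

A = b·y = 22.109 × 0.30 = 6.633 m²
Wide channel: R ≈ y = 0.30 m
Q = (1/n)·A·R^(2/3)·S^(1/2) = (1/0.023) × 6.633 × 0.3000^(2/3) × 0.00087^(1/2) = 3.812 m³/s

3.81 m³/s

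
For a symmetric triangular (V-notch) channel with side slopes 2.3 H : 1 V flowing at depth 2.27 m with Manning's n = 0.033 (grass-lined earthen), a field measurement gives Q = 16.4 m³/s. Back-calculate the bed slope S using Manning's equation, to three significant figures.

0.00198

A = z·y² = 2.3×2.27² = 11.85 m²
P = 2y√(1+z²) = 2×2.27×√(1+2.3²) = 11.39 m
R = A/P = 11.85/11.39 = 1.041 m
S = (Q·n / (1·A·R^(2/3)))² = (16.4×0.033 / (1×11.85×1.027))² = 0.001977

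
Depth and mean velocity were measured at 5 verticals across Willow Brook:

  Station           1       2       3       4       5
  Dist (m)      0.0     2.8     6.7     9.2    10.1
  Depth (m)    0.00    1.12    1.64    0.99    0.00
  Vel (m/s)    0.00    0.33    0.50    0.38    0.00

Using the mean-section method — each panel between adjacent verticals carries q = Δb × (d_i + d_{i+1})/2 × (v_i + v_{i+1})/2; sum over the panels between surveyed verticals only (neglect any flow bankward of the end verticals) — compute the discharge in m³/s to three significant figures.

Panel 1-2: Δb = 2.8 m, d̄ = (0.00+1.12)/2 = 0.56, v̄ = (0.00+0.33)/2 = 0.165 → q = 2.8×0.56×0.165 = 0.2587 m³/s
Panel 2-3: Δb = 3.9 m, d̄ = (1.12+1.64)/2 = 1.38, v̄ = (0.33+0.50)/2 = 0.415 → q = 3.9×1.38×0.415 = 2.234 m³/s
Panel 3-4: Δb = 2.5 m, d̄ = (1.64+0.99)/2 = 1.315, v̄ = (0.50+0.38)/2 = 0.44 → q = 2.5×1.315×0.44 = 1.447 m³/s
Panel 4-5: Δb = 0.9 m, d̄ = (0.99+0.00)/2 = 0.495, v̄ = (0.38+0.00)/2 = 0.19 → q = 0.9×0.495×0.19 = 0.08465 m³/s
Q = Σ q = 4.023 m³/s

4.02 m³/s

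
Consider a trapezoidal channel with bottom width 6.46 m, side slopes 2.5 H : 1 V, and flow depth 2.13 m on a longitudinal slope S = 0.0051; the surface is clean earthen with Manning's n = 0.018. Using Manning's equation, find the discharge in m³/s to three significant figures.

125 m³/s

A = (b + z·y)·y = (6.46 + 2.5×2.13)×2.13 = 25.10 m²
P = b + 2y√(1+z²) = 6.46 + 2×2.13×√(1+2.5²) = 17.93 m
R = A/P = 25.10/17.93 = 1.400 m
Q = (1/n)·A·R^(2/3)·S^(1/2) = (1/0.018) × 25.10 × 1.400^(2/3) × 0.0051^(1/2) = 124.6 m³/s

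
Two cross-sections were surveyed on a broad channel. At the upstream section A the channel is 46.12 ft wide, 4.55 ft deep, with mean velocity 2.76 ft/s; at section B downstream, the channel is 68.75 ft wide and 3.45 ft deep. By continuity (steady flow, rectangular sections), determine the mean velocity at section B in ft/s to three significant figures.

2.44 ft/s

Q = A₁V₁ = (46.12×4.55) × 2.76 = 579.2 ft³/s
A₂ = 68.75 × 3.45 = 237.2 ft²
V₂ = Q/A₂ = 579.2/237.2 = 2.442 ft/s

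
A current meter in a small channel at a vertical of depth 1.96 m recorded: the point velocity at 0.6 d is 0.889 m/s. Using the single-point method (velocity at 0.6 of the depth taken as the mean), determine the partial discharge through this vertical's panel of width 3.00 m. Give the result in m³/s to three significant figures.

v̄ = v₀.₆ = 0.889 m/s
q = v̄ × d × w = 0.8890 × 1.96 × 3.00 = 5.227 m³/s

5.23 m³/s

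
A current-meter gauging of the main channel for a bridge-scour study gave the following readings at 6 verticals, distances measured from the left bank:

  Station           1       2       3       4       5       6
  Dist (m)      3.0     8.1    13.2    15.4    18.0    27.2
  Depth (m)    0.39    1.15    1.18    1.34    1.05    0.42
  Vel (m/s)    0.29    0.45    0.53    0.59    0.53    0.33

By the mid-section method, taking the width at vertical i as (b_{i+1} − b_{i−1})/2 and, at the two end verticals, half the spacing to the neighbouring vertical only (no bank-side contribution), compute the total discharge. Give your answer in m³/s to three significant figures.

11.0 m³/s

w_1 = (8.1 − 3.0)/2 = 2.55 m; q_1 = 0.29 × 0.39 × 2.55 = 0.2884 m³/s
w_2 = (13.2 − 3.0)/2 = 5.1 m; q_2 = 0.45 × 1.15 × 5.1 = 2.639 m³/s
w_3 = (15.4 − 8.1)/2 = 3.65 m; q_3 = 0.53 × 1.18 × 3.65 = 2.283 m³/s
w_4 = (18.0 − 13.2)/2 = 2.4 m; q_4 = 0.59 × 1.34 × 2.4 = 1.897 m³/s
w_5 = (27.2 − 15.4)/2 = 5.9 m; q_5 = 0.53 × 1.05 × 5.9 = 3.283 m³/s
w_6 = (27.2 − 18.0)/2 = 4.6 m; q_6 = 0.33 × 0.42 × 4.6 = 0.6376 m³/s
Q = Σ qᵢ = 11.03 m³/s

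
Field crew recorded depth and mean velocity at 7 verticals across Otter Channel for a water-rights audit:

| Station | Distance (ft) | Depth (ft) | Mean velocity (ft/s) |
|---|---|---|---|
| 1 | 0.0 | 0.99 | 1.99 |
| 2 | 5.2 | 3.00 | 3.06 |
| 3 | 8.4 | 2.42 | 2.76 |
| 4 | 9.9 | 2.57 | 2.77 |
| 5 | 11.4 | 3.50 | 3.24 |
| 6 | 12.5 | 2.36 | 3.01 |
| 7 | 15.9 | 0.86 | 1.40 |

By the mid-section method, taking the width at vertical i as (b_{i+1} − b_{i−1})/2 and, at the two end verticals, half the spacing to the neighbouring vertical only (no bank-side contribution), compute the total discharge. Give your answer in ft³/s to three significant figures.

w_1 = (5.2 − 0.0)/2 = 2.6 ft; q_1 = 1.99 × 0.99 × 2.6 = 5.122 ft³/s
w_2 = (8.4 − 0.0)/2 = 4.2 ft; q_2 = 3.06 × 3.00 × 4.2 = 38.56 ft³/s
w_3 = (9.9 − 5.2)/2 = 2.35 ft; q_3 = 2.76 × 2.42 × 2.35 = 15.70 ft³/s
w_4 = (11.4 − 8.4)/2 = 1.5 ft; q_4 = 2.77 × 2.57 × 1.5 = 10.68 ft³/s
w_5 = (12.5 − 9.9)/2 = 1.3 ft; q_5 = 3.24 × 3.50 × 1.3 = 14.74 ft³/s
w_6 = (15.9 − 11.4)/2 = 2.25 ft; q_6 = 3.01 × 2.36 × 2.25 = 15.98 ft³/s
w_7 = (15.9 − 12.5)/2 = 1.7 ft; q_7 = 1.40 × 0.86 × 1.7 = 2.047 ft³/s
Q = Σ qᵢ = 102.8 ft³/s

103 ft³/s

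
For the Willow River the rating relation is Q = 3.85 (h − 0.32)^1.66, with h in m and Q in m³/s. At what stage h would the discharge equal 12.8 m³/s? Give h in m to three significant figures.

h − h₀ = (Q/C)^(1/b) = (12.8/3.85)^(1/1.66) = 2.062 m
h = 0.32 + 2.062 = 2.382 m

2.38 m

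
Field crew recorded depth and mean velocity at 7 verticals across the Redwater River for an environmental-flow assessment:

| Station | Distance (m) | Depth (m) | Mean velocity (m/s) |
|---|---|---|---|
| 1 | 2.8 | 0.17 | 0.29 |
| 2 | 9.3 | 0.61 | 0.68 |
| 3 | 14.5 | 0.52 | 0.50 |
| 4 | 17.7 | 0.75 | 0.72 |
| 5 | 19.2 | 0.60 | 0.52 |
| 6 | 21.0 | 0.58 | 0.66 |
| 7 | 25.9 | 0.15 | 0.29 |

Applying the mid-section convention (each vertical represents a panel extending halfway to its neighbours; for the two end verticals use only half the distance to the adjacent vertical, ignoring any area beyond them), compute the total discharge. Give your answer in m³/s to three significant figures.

w_1 = (9.3 − 2.8)/2 = 3.25 m; q_1 = 0.29 × 0.17 × 3.25 = 0.1602 m³/s
w_2 = (14.5 − 2.8)/2 = 5.85 m; q_2 = 0.68 × 0.61 × 5.85 = 2.427 m³/s
w_3 = (17.7 − 9.3)/2 = 4.2 m; q_3 = 0.50 × 0.52 × 4.2 = 1.092 m³/s
w_4 = (19.2 − 14.5)/2 = 2.35 m; q_4 = 0.72 × 0.75 × 2.35 = 1.269 m³/s
w_5 = (21.0 − 17.7)/2 = 1.65 m; q_5 = 0.52 × 0.60 × 1.65 = 0.5148 m³/s
w_6 = (25.9 − 19.2)/2 = 3.35 m; q_6 = 0.66 × 0.58 × 3.35 = 1.282 m³/s
w_7 = (25.9 − 21.0)/2 = 2.45 m; q_7 = 0.29 × 0.15 × 2.45 = 0.1066 m³/s
Q = Σ qᵢ = 6.852 m³/s

6.85 m³/s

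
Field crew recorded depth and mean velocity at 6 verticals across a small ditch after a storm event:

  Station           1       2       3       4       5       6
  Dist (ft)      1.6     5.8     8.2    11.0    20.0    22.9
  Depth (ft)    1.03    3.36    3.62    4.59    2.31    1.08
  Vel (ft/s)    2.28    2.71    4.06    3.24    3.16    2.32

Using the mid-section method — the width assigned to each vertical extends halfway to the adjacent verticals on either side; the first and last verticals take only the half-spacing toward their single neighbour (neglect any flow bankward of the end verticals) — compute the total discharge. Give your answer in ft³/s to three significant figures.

208 ft³/s

w_1 = (5.8 − 1.6)/2 = 2.1 ft; q_1 = 2.28 × 1.03 × 2.1 = 4.932 ft³/s
w_2 = (8.2 − 1.6)/2 = 3.3 ft; q_2 = 2.71 × 3.36 × 3.3 = 30.05 ft³/s
w_3 = (11.0 − 5.8)/2 = 2.6 ft; q_3 = 4.06 × 3.62 × 2.6 = 38.21 ft³/s
w_4 = (20.0 − 8.2)/2 = 5.9 ft; q_4 = 3.24 × 4.59 × 5.9 = 87.74 ft³/s
w_5 = (22.9 − 11.0)/2 = 5.95 ft; q_5 = 3.16 × 2.31 × 5.95 = 43.43 ft³/s
w_6 = (22.9 − 20.0)/2 = 1.45 ft; q_6 = 2.32 × 1.08 × 1.45 = 3.633 ft³/s
Q = Σ qᵢ = 208.0 ft³/s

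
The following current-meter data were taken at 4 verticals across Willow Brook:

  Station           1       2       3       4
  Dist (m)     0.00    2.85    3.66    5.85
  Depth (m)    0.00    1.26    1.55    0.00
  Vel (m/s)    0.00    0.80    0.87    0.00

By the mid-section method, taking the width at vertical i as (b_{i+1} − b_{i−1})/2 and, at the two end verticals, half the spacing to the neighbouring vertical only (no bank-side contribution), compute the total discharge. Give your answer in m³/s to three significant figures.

w_2 = (3.66 − 0.00)/2 = 1.83 m; q_2 = 0.80 × 1.26 × 1.83 = 1.845 m³/s
w_3 = (5.85 − 2.85)/2 = 1.5 m; q_3 = 0.87 × 1.55 × 1.5 = 2.023 m³/s
Stations 1, 4 contribute zero (depth or velocity is 0).
Q = Σ qᵢ = 3.867 m³/s

3.87 m³/s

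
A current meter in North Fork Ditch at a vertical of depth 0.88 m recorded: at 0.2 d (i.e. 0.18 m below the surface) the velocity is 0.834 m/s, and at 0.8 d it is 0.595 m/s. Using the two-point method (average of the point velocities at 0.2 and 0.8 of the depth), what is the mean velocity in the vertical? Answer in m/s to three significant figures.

v̄ = (0.834 + 0.595) / 2 = 0.7145 m/s

0.715 m/s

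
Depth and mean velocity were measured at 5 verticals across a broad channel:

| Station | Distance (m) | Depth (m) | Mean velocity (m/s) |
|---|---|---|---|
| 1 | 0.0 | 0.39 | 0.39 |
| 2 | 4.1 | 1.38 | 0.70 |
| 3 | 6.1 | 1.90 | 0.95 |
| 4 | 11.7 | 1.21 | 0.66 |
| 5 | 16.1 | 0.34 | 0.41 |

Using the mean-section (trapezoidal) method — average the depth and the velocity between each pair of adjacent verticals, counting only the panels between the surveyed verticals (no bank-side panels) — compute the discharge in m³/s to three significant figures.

Panel 1-2: Δb = 4.1 m, d̄ = (0.39+1.38)/2 = 0.885, v̄ = (0.39+0.70)/2 = 0.545 → q = 4.1×0.885×0.545 = 1.978 m³/s
Panel 2-3: Δb = 2 m, d̄ = (1.38+1.90)/2 = 1.64, v̄ = (0.70+0.95)/2 = 0.825 → q = 2×1.64×0.825 = 2.706 m³/s
Panel 3-4: Δb = 5.6 m, d̄ = (1.90+1.21)/2 = 1.555, v̄ = (0.95+0.66)/2 = 0.805 → q = 5.6×1.555×0.805 = 7.010 m³/s
Panel 4-5: Δb = 4.4 m, d̄ = (1.21+0.34)/2 = 0.775, v̄ = (0.66+0.41)/2 = 0.535 → q = 4.4×0.775×0.535 = 1.824 m³/s
Q = Σ q = 13.52 m³/s

13.5 m³/s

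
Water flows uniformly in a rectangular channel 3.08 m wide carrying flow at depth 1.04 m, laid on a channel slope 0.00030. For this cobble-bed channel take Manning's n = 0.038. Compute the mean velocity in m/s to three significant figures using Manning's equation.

A = b·y = 3.08 × 1.04 = 3.203 m²
P = b + 2y = 3.08 + 2×1.04 = 5.160 m
R = A/P = 3.203/5.160 = 0.6208 m
Q = (1/n)·A·R^(2/3)·S^(1/2) = (1/0.038) × 3.203 × 0.6208^(2/3) × 0.00030^(1/2) = 1.062 m³/s
V = Q/A = 1.062/3.203 = 0.3317 m/s

0.332 m/s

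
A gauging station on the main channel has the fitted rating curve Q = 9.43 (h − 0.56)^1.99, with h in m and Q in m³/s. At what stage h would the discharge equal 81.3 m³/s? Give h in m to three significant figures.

h − h₀ = (Q/C)^(1/b) = (81.3/9.43)^(1/1.99) = 2.952 m
h = 0.56 + 2.952 = 3.512 m

3.51 m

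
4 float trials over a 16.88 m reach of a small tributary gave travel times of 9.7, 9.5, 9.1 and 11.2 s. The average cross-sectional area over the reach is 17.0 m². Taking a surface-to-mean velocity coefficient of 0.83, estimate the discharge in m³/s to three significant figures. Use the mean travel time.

t̄ = (9.7 + 9.5 + 9.1 + 11.2) / 4 = 9.875 s
v_surface = L / t̄ = 16.88 / 9.875 = 1.709 m/s
v_mean = 0.83 × 1.709 = 1.419 m/s
Q = A × v_mean = 17.0 × 1.419 = 24.12 m³/s

24.1 m³/s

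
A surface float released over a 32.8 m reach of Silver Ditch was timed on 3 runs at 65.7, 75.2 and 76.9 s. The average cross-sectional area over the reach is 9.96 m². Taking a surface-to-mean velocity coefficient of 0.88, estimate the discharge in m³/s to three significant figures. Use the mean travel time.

t̄ = (65.7 + 75.2 + 76.9) / 3 = 72.6 s
v_surface = L / t̄ = 32.8 / 72.6 = 0.4518 m/s
v_mean = 0.88 × 0.4518 = 0.3976 m/s
Q = A × v_mean = 9.96 × 0.3976 = 3.960 m³/s

3.96 m³/s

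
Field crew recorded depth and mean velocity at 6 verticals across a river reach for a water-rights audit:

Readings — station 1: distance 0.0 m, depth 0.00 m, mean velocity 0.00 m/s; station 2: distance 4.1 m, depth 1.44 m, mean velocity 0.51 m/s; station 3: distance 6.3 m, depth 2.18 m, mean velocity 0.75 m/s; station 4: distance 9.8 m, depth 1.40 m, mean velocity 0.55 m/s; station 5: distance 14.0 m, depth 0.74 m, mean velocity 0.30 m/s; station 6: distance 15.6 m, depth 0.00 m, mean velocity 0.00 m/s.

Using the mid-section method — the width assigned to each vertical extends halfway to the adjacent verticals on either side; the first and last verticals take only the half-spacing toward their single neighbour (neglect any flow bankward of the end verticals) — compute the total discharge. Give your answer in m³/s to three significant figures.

w_2 = (6.3 − 0.0)/2 = 3.15 m; q_2 = 0.51 × 1.44 × 3.15 = 2.313 m³/s
w_3 = (9.8 − 4.1)/2 = 2.85 m; q_3 = 0.75 × 2.18 × 2.85 = 4.660 m³/s
w_4 = (14.0 − 6.3)/2 = 3.85 m; q_4 = 0.55 × 1.40 × 3.85 = 2.965 m³/s
w_5 = (15.6 − 9.8)/2 = 2.9 m; q_5 = 0.30 × 0.74 × 2.9 = 0.6438 m³/s
Stations 1, 6 contribute zero (depth or velocity is 0).
Q = Σ qᵢ = 10.58 m³/s

10.6 m³/s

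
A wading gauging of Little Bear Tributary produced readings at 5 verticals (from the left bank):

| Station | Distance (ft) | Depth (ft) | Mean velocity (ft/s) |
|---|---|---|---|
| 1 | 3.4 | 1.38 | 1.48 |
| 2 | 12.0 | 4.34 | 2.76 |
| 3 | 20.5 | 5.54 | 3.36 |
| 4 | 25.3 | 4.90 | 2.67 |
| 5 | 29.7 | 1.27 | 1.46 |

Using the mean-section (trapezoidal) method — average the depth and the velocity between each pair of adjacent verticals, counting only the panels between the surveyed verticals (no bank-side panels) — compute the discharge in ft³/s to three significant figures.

Panel 1-2: Δb = 8.6 ft, d̄ = (1.38+4.34)/2 = 2.86, v̄ = (1.48+2.76)/2 = 2.12 → q = 8.6×2.86×2.12 = 52.14 ft³/s
Panel 2-3: Δb = 8.5 ft, d̄ = (4.34+5.54)/2 = 4.94, v̄ = (2.76+3.36)/2 = 3.06 → q = 8.5×4.94×3.06 = 128.5 ft³/s
Panel 3-4: Δb = 4.8 ft, d̄ = (5.54+4.90)/2 = 5.22, v̄ = (3.36+2.67)/2 = 3.015 → q = 4.8×5.22×3.015 = 75.54 ft³/s
Panel 4-5: Δb = 4.4 ft, d̄ = (4.90+1.27)/2 = 3.085, v̄ = (2.67+1.46)/2 = 2.065 → q = 4.4×3.085×2.065 = 28.03 ft³/s
Q = Σ q = 284.2 ft³/s

284 ft³/s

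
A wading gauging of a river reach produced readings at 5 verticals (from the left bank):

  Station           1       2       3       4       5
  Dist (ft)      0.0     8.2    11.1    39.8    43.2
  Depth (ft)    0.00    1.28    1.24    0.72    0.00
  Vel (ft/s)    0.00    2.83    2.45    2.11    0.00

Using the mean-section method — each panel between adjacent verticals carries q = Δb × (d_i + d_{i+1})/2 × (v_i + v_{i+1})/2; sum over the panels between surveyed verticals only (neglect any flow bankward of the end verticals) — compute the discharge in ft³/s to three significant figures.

82.5 ft³/s

Panel 1-2: Δb = 8.2 ft, d̄ = (0.00+1.28)/2 = 0.64, v̄ = (0.00+2.83)/2 = 1.415 → q = 8.2×0.64×1.415 = 7.426 ft³/s
Panel 2-3: Δb = 2.9 ft, d̄ = (1.28+1.24)/2 = 1.26, v̄ = (2.83+2.45)/2 = 2.64 → q = 2.9×1.26×2.64 = 9.647 ft³/s
Panel 3-4: Δb = 28.7 ft, d̄ = (1.24+0.72)/2 = 0.98, v̄ = (2.45+2.11)/2 = 2.28 → q = 28.7×0.98×2.28 = 64.13 ft³/s
Panel 4-5: Δb = 3.4 ft, d̄ = (0.72+0.00)/2 = 0.36, v̄ = (2.11+0.00)/2 = 1.055 → q = 3.4×0.36×1.055 = 1.291 ft³/s
Q = Σ q = 82.49 ft³/s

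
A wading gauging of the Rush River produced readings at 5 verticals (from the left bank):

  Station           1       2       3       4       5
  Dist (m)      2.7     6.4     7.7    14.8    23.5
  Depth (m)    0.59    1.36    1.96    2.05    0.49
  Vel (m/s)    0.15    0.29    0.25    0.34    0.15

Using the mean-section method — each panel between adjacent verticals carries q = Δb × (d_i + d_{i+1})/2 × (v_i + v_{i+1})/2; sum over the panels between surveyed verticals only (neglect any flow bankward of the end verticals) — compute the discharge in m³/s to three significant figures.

Panel 1-2: Δb = 3.7 m, d̄ = (0.59+1.36)/2 = 0.975, v̄ = (0.15+0.29)/2 = 0.22 → q = 3.7×0.975×0.22 = 0.7937 m³/s
Panel 2-3: Δb = 1.3 m, d̄ = (1.36+1.96)/2 = 1.66, v̄ = (0.29+0.25)/2 = 0.27 → q = 1.3×1.66×0.27 = 0.5827 m³/s
Panel 3-4: Δb = 7.1 m, d̄ = (1.96+2.05)/2 = 2.005, v̄ = (0.25+0.34)/2 = 0.295 → q = 7.1×2.005×0.295 = 4.199 m³/s
Panel 4-5: Δb = 8.7 m, d̄ = (2.05+0.49)/2 = 1.27, v̄ = (0.34+0.15)/2 = 0.245 → q = 8.7×1.27×0.245 = 2.707 m³/s
Q = Σ q = 8.283 m³/s

8.28 m³/s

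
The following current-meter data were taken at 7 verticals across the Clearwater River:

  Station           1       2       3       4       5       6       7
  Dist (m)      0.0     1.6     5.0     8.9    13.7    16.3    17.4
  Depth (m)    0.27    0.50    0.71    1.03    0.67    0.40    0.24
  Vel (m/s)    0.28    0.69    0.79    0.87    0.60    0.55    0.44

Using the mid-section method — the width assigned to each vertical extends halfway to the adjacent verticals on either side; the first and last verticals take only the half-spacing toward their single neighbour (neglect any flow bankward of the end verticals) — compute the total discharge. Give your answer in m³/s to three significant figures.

8.82 m³/s

w_1 = (1.6 − 0.0)/2 = 0.8 m; q_1 = 0.28 × 0.27 × 0.8 = 0.06048 m³/s
w_2 = (5.0 − 0.0)/2 = 2.5 m; q_2 = 0.69 × 0.50 × 2.5 = 0.8625 m³/s
w_3 = (8.9 − 1.6)/2 = 3.65 m; q_3 = 0.79 × 0.71 × 3.65 = 2.047 m³/s
w_4 = (13.7 − 5.0)/2 = 4.35 m; q_4 = 0.87 × 1.03 × 4.35 = 3.898 m³/s
w_5 = (16.3 − 8.9)/2 = 3.7 m; q_5 = 0.60 × 0.67 × 3.7 = 1.487 m³/s
w_6 = (17.4 − 13.7)/2 = 1.85 m; q_6 = 0.55 × 0.40 × 1.85 = 0.4070 m³/s
w_7 = (17.4 − 16.3)/2 = 0.55 m; q_7 = 0.44 × 0.24 × 0.55 = 0.05808 m³/s
Q = Σ qᵢ = 8.821 m³/s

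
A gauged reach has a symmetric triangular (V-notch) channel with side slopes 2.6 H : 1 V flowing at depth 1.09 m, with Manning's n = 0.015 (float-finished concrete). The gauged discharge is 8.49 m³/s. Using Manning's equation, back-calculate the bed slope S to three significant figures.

A = z·y² = 2.6×1.09² = 3.089 m²
P = 2y√(1+z²) = 2×1.09×√(1+2.6²) = 6.073 m
R = A/P = 3.089/6.073 = 0.5087 m
S = (Q·n / (1·A·R^(2/3)))² = (8.49×0.015 / (1×3.089×0.6372))² = 0.004186

0.00419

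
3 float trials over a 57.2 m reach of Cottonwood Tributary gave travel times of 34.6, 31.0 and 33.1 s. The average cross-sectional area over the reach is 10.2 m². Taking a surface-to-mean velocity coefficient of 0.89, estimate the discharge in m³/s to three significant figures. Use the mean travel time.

15.8 m³/s

t̄ = (34.6 + 31.0 + 33.1) / 3 = 32.9 s
v_surface = L / t̄ = 57.2 / 32.9 = 1.739 m/s
v_mean = 0.89 × 1.739 = 1.547 m/s
Q = A × v_mean = 10.2 × 1.547 = 15.78 m³/s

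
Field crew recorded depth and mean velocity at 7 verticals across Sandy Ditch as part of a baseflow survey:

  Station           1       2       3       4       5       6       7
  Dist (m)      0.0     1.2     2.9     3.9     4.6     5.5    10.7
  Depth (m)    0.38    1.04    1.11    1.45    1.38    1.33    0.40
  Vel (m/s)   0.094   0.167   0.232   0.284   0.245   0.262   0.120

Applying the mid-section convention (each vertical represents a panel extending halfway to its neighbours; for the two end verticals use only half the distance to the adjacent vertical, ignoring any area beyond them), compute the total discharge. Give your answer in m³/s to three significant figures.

w_1 = (1.2 − 0.0)/2 = 0.6 m; q_1 = 0.094 × 0.38 × 0.6 = 0.02143 m³/s
w_2 = (2.9 − 0.0)/2 = 1.45 m; q_2 = 0.167 × 1.04 × 1.45 = 0.2518 m³/s
w_3 = (3.9 − 1.2)/2 = 1.35 m; q_3 = 0.232 × 1.11 × 1.35 = 0.3477 m³/s
w_4 = (4.6 − 2.9)/2 = 0.85 m; q_4 = 0.284 × 1.45 × 0.85 = 0.3500 m³/s
w_5 = (5.5 − 3.9)/2 = 0.8 m; q_5 = 0.245 × 1.38 × 0.8 = 0.2705 m³/s
w_6 = (10.7 − 4.6)/2 = 3.05 m; q_6 = 0.262 × 1.33 × 3.05 = 1.063 m³/s
w_7 = (10.7 − 5.5)/2 = 2.6 m; q_7 = 0.120 × 0.40 × 2.6 = 0.1248 m³/s
Q = Σ qᵢ = 2.429 m³/s

2.43 m³/s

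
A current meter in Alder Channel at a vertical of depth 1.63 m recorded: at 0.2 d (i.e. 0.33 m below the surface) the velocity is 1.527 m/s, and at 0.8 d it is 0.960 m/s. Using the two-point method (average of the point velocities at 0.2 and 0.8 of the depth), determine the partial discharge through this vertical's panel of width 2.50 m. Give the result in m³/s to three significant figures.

v̄ = (1.527 + 0.960) / 2 = 1.244 m/s
q = v̄ × d × w = 1.244 × 1.63 × 2.50 = 5.067 m³/s

5.07 m³/s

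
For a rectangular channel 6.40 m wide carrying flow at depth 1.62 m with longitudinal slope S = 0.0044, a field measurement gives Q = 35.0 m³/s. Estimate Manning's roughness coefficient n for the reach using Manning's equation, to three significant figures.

0.0206

A = b·y = 6.40 × 1.62 = 10.37 m²
P = b + 2y = 6.40 + 2×1.62 = 9.640 m
R = A/P = 10.37/9.640 = 1.076 m
n = (1/Q)·A·R^(2/3)·S^(1/2) = (1/35.0) × 10.37 × 1.050 × 0.06633 = 0.02063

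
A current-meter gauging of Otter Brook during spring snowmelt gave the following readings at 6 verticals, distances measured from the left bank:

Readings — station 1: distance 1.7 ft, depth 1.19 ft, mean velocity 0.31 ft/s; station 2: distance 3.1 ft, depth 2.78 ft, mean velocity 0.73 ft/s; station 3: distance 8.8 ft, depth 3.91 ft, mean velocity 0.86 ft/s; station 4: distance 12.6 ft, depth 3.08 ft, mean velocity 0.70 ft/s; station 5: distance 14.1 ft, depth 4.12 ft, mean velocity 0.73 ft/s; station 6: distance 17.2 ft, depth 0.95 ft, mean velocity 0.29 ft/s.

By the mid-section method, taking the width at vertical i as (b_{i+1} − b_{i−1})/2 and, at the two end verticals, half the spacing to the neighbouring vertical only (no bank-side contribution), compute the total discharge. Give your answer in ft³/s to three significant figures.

w_1 = (3.1 − 1.7)/2 = 0.7 ft; q_1 = 0.31 × 1.19 × 0.7 = 0.2582 ft³/s
w_2 = (8.8 − 1.7)/2 = 3.55 ft; q_2 = 0.73 × 2.78 × 3.55 = 7.204 ft³/s
w_3 = (12.6 − 3.1)/2 = 4.75 ft; q_3 = 0.86 × 3.91 × 4.75 = 15.97 ft³/s
w_4 = (14.1 − 8.8)/2 = 2.65 ft; q_4 = 0.70 × 3.08 × 2.65 = 5.713 ft³/s
w_5 = (17.2 − 12.6)/2 = 2.3 ft; q_5 = 0.73 × 4.12 × 2.3 = 6.917 ft³/s
w_6 = (17.2 − 14.1)/2 = 1.55 ft; q_6 = 0.29 × 0.95 × 1.55 = 0.4270 ft³/s
Q = Σ qᵢ = 36.49 ft³/s

36.5 ft³/s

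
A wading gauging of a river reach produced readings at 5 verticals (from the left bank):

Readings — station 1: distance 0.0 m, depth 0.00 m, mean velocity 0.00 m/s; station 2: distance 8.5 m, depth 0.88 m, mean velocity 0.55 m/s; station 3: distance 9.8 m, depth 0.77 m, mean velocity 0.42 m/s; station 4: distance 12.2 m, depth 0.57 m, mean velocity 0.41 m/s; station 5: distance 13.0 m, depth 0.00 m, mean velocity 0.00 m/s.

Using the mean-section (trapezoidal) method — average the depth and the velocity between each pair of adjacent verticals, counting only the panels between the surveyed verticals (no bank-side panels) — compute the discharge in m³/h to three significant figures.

8150 m³/h

Panel 1-2: Δb = 8.5 m, d̄ = (0.00+0.88)/2 = 0.44, v̄ = (0.00+0.55)/2 = 0.275 → q = 8.5×0.44×0.275 = 1.029 m³/s
Panel 2-3: Δb = 1.3 m, d̄ = (0.88+0.77)/2 = 0.825, v̄ = (0.55+0.42)/2 = 0.485 → q = 1.3×0.825×0.485 = 0.5202 m³/s
Panel 3-4: Δb = 2.4 m, d̄ = (0.77+0.57)/2 = 0.67, v̄ = (0.42+0.41)/2 = 0.415 → q = 2.4×0.67×0.415 = 0.6673 m³/s
Panel 4-5: Δb = 0.8 m, d̄ = (0.57+0.00)/2 = 0.285, v̄ = (0.41+0.00)/2 = 0.205 → q = 0.8×0.285×0.205 = 0.04674 m³/s
Q = Σ q = 2.263 m³/s
= 2.263 × 3600 = 8146 m³/h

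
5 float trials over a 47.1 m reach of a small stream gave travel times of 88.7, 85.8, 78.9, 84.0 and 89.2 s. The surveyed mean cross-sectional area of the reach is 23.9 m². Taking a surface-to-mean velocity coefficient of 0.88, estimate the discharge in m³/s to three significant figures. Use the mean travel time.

11.6 m³/s

t̄ = (88.7 + 85.8 + 78.9 + 84.0 + 89.2) / 5 = 85.32 s
v_surface = L / t̄ = 47.1 / 85.32 = 0.5520 m/s
v_mean = 0.88 × 0.5520 = 0.4858 m/s
Q = A × v_mean = 23.9 × 0.4858 = 11.61 m³/s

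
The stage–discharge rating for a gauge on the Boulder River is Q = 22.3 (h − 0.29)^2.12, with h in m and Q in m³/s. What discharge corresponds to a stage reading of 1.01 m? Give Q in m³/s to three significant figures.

Q = 22.3 × (1.01 − 0.29)^2.12 = 22.3 × 0.72^2.12 = 11.11 m³/s

11.1 m³/s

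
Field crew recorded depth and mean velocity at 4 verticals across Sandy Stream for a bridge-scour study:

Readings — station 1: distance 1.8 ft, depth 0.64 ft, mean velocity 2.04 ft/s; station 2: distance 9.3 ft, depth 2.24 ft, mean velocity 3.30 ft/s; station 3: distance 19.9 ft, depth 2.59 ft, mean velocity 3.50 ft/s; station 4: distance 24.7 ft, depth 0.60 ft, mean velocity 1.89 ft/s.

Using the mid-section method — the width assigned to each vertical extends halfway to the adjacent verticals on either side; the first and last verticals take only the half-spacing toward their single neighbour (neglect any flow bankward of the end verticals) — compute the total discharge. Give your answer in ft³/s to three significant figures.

w_1 = (9.3 − 1.8)/2 = 3.75 ft; q_1 = 2.04 × 0.64 × 3.75 = 4.896 ft³/s
w_2 = (19.9 − 1.8)/2 = 9.05 ft; q_2 = 3.30 × 2.24 × 9.05 = 66.90 ft³/s
w_3 = (24.7 − 9.3)/2 = 7.7 ft; q_3 = 3.50 × 2.59 × 7.7 = 69.80 ft³/s
w_4 = (24.7 − 19.9)/2 = 2.4 ft; q_4 = 1.89 × 0.60 × 2.4 = 2.722 ft³/s
Q = Σ qᵢ = 144.3 ft³/s

144 ft³/s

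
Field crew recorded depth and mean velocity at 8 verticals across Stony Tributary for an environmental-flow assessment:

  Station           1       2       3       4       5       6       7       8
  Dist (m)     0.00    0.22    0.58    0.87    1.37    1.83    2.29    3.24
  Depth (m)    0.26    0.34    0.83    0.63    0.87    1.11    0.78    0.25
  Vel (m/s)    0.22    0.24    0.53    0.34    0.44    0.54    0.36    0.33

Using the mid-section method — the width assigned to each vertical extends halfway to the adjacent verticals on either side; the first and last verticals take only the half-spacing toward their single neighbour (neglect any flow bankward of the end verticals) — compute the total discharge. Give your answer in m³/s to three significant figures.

0.954 m³/s

w_1 = (0.22 − 0.00)/2 = 0.11 m; q_1 = 0.22 × 0.26 × 0.11 = 0.006292 m³/s
w_2 = (0.58 − 0.00)/2 = 0.29 m; q_2 = 0.24 × 0.34 × 0.29 = 0.02366 m³/s
w_3 = (0.87 − 0.22)/2 = 0.325 m; q_3 = 0.53 × 0.83 × 0.325 = 0.1430 m³/s
w_4 = (1.37 − 0.58)/2 = 0.395 m; q_4 = 0.34 × 0.63 × 0.395 = 0.08461 m³/s
w_5 = (1.83 − 0.87)/2 = 0.48 m; q_5 = 0.44 × 0.87 × 0.48 = 0.1837 m³/s
w_6 = (2.29 − 1.37)/2 = 0.46 m; q_6 = 0.54 × 1.11 × 0.46 = 0.2757 m³/s
w_7 = (3.24 − 1.83)/2 = 0.705 m; q_7 = 0.36 × 0.78 × 0.705 = 0.1980 m³/s
w_8 = (3.24 − 2.29)/2 = 0.475 m; q_8 = 0.33 × 0.25 × 0.475 = 0.03919 m³/s
Q = Σ qᵢ = 0.9542 m³/s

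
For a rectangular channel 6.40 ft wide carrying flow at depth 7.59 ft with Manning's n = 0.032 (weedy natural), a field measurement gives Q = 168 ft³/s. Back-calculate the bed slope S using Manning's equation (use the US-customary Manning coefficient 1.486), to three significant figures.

0.00188

A = b·y = 6.40 × 7.59 = 48.58 ft²
P = b + 2y = 6.40 + 2×7.59 = 21.58 ft
R = A/P = 48.58/21.58 = 2.251 ft
S = (Q·n / (1.486·A·R^(2/3)))² = (168×0.032 / (1.486×48.58×1.718))² = 0.001880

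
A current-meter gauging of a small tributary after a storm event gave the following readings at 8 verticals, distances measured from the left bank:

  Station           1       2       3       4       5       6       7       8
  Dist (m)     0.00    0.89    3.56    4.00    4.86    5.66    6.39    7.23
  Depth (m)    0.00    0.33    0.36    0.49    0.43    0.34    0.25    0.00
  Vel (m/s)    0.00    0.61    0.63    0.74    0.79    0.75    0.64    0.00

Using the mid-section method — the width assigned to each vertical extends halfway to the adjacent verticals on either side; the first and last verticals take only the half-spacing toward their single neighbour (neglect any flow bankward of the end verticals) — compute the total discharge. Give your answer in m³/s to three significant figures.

1.55 m³/s

w_2 = (3.56 − 0.00)/2 = 1.78 m; q_2 = 0.61 × 0.33 × 1.78 = 0.3583 m³/s
w_3 = (4.00 − 0.89)/2 = 1.555 m; q_3 = 0.63 × 0.36 × 1.555 = 0.3527 m³/s
w_4 = (4.86 − 3.56)/2 = 0.65 m; q_4 = 0.74 × 0.49 × 0.65 = 0.2357 m³/s
w_5 = (5.66 − 4.00)/2 = 0.83 m; q_5 = 0.79 × 0.43 × 0.83 = 0.2820 m³/s
w_6 = (6.39 − 4.86)/2 = 0.765 m; q_6 = 0.75 × 0.34 × 0.765 = 0.1951 m³/s
w_7 = (7.23 − 5.66)/2 = 0.785 m; q_7 = 0.64 × 0.25 × 0.785 = 0.1256 m³/s
Stations 1, 8 contribute zero (depth or velocity is 0).
Q = Σ qᵢ = 1.549 m³/s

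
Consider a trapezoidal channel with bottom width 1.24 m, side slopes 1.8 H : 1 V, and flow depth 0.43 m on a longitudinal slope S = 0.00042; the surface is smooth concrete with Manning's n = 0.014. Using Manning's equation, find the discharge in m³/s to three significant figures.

A = (b + z·y)·y = (1.24 + 1.8×0.43)×0.43 = 0.8660 m²
P = b + 2y√(1+z²) = 1.24 + 2×0.43×√(1+1.8²) = 3.011 m
R = A/P = 0.8660/3.011 = 0.2876 m
Q = (1/n)·A·R^(2/3)·S^(1/2) = (1/0.014) × 0.8660 × 0.2876^(2/3) × 0.00042^(1/2) = 0.5524 m³/s

0.552 m³/s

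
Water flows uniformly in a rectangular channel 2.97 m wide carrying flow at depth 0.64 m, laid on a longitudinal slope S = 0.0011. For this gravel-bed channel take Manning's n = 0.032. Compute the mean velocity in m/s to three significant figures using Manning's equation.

0.606 m/s

A = b·y = 2.97 × 0.64 = 1.901 m²
P = b + 2y = 2.97 + 2×0.64 = 4.250 m
R = A/P = 1.901/4.250 = 0.4472 m
Q = (1/n)·A·R^(2/3)·S^(1/2) = (1/0.032) × 1.901 × 0.4472^(2/3) × 0.0011^(1/2) = 1.152 m³/s
V = Q/A = 1.152/1.901 = 0.6061 m/s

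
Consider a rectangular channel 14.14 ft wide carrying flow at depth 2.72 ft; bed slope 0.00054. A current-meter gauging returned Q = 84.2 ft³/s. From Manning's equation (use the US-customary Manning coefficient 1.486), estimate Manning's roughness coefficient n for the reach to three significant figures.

0.0247

A = b·y = 14.14 × 2.72 = 38.46 ft²
P = b + 2y = 14.14 + 2×2.72 = 19.58 ft
R = A/P = 38.46/19.58 = 1.964 ft
n = (1.486/Q)·A·R^(2/3)·S^(1/2) = (1.486/84.2) × 38.46 × 1.568 × 0.02324 = 0.02474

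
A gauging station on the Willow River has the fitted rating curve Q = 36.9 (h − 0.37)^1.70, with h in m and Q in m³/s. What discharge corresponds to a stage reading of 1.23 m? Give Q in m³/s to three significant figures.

Q = 36.9 × (1.23 − 0.37)^1.70 = 36.9 × 0.86^1.70 = 28.55 m³/s

28.6 m³/s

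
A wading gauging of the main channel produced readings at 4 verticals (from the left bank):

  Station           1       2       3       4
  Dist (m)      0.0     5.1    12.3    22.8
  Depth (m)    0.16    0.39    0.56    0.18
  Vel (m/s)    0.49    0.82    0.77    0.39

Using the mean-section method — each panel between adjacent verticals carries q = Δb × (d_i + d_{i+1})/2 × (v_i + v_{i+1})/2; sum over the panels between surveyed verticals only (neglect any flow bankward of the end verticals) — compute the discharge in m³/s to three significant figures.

5.89 m³/s

Panel 1-2: Δb = 5.1 m, d̄ = (0.16+0.39)/2 = 0.275, v̄ = (0.49+0.82)/2 = 0.655 → q = 5.1×0.275×0.655 = 0.9186 m³/s
Panel 2-3: Δb = 7.2 m, d̄ = (0.39+0.56)/2 = 0.475, v̄ = (0.82+0.77)/2 = 0.795 → q = 7.2×0.475×0.795 = 2.719 m³/s
Panel 3-4: Δb = 10.5 m, d̄ = (0.56+0.18)/2 = 0.37, v̄ = (0.77+0.39)/2 = 0.58 → q = 10.5×0.37×0.58 = 2.253 m³/s
Q = Σ q = 5.891 m³/s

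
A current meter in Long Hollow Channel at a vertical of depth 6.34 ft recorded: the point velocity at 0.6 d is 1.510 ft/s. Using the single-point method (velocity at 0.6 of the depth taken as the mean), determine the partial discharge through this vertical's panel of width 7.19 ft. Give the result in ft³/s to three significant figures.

v̄ = v₀.₆ = 1.510 ft/s
q = v̄ × d × w = 1.510 × 6.34 × 7.19 = 68.83 ft³/s

68.8 ft³/s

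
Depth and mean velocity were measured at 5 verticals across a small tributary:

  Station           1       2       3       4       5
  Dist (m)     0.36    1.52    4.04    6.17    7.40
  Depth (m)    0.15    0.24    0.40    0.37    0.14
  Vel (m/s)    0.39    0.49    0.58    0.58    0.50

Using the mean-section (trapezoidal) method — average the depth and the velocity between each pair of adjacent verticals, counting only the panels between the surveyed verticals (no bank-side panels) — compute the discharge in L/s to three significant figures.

1180 L/s

Panel 1-2: Δb = 1.16 m, d̄ = (0.15+0.24)/2 = 0.195, v̄ = (0.39+0.49)/2 = 0.44 → q = 1.16×0.195×0.44 = 0.09953 m³/s
Panel 2-3: Δb = 2.52 m, d̄ = (0.24+0.40)/2 = 0.32, v̄ = (0.49+0.58)/2 = 0.535 → q = 2.52×0.32×0.535 = 0.4314 m³/s
Panel 3-4: Δb = 2.13 m, d̄ = (0.40+0.37)/2 = 0.385, v̄ = (0.58+0.58)/2 = 0.58 → q = 2.13×0.385×0.58 = 0.4756 m³/s
Panel 4-5: Δb = 1.23 m, d̄ = (0.37+0.14)/2 = 0.255, v̄ = (0.58+0.50)/2 = 0.54 → q = 1.23×0.255×0.54 = 0.1694 m³/s
Q = Σ q = 1.176 m³/s
= 1.176 × 1000 = 1176 L/s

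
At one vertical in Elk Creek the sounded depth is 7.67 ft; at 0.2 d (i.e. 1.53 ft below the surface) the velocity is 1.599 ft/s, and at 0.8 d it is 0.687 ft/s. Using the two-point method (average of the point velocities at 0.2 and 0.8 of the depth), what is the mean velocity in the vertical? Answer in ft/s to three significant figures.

v̄ = (1.599 + 0.687) / 2 = 1.143 ft/s

1.14 ft/s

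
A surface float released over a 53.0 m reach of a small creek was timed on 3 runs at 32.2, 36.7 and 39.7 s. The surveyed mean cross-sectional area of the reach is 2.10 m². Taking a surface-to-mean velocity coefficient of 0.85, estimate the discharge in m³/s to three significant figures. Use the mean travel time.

2.61 m³/s

t̄ = (32.2 + 36.7 + 39.7) / 3 = 36.2 s
v_surface = L / t̄ = 53.0 / 36.2 = 1.464 m/s
v_mean = 0.85 × 1.464 = 1.244 m/s
Q = A × v_mean = 2.10 × 1.244 = 2.613 m³/s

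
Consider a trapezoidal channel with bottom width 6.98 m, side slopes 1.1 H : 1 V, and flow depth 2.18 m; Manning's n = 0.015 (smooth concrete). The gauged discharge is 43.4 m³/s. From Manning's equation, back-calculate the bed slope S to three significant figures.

A = (b + z·y)·y = (6.98 + 1.1×2.18)×2.18 = 20.44 m²
P = b + 2y√(1+z²) = 6.98 + 2×2.18×√(1+1.1²) = 13.46 m
R = A/P = 20.44/13.46 = 1.519 m
S = (Q·n / (1·A·R^(2/3)))² = (43.4×0.015 / (1×20.44×1.321))² = 0.0005809

0.000581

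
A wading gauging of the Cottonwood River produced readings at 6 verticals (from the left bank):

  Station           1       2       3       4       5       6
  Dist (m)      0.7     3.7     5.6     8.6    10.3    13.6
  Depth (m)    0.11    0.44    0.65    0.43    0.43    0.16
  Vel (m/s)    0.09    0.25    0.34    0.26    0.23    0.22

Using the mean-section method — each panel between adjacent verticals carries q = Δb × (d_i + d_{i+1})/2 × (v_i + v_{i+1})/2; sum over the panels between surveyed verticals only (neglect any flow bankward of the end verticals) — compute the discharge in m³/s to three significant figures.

Panel 1-2: Δb = 3 m, d̄ = (0.11+0.44)/2 = 0.275, v̄ = (0.09+0.25)/2 = 0.17 → q = 3×0.275×0.17 = 0.1403 m³/s
Panel 2-3: Δb = 1.9 m, d̄ = (0.44+0.65)/2 = 0.545, v̄ = (0.25+0.34)/2 = 0.295 → q = 1.9×0.545×0.295 = 0.3055 m³/s
Panel 3-4: Δb = 3 m, d̄ = (0.65+0.43)/2 = 0.54, v̄ = (0.34+0.26)/2 = 0.3 → q = 3×0.54×0.3 = 0.4860 m³/s
Panel 4-5: Δb = 1.7 m, d̄ = (0.43+0.43)/2 = 0.43, v̄ = (0.26+0.23)/2 = 0.245 → q = 1.7×0.43×0.245 = 0.1791 m³/s
Panel 5-6: Δb = 3.3 m, d̄ = (0.43+0.16)/2 = 0.295, v̄ = (0.23+0.22)/2 = 0.225 → q = 3.3×0.295×0.225 = 0.2190 m³/s
Q = Σ q = 1.330 m³/s

1.33 m³/s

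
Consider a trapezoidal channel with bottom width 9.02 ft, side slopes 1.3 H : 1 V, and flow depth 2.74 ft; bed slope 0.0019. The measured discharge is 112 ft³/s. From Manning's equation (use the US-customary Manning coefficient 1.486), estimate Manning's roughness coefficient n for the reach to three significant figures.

0.0307

A = (b + z·y)·y = (9.02 + 1.3×2.74)×2.74 = 34.47 ft²
P = b + 2y√(1+z²) = 9.02 + 2×2.74×√(1+1.3²) = 18.01 ft
R = A/P = 34.47/18.01 = 1.914 ft
n = (1.486/Q)·A·R^(2/3)·S^(1/2) = (1.486/112) × 34.47 × 1.542 × 0.04359 = 0.03074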